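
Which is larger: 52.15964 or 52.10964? 52.15964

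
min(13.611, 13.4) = 13.4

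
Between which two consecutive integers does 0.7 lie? 0 and 1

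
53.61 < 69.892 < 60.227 False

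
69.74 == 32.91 False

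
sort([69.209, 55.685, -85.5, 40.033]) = [-85.5, 40.033, 55.685, 69.209]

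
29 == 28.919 False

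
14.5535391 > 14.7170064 False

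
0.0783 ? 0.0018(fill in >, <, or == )>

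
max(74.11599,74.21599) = 74.21599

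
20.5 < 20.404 False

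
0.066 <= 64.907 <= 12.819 False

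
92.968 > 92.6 True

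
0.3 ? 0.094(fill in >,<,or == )>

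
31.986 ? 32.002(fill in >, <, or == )<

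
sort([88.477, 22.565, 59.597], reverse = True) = [88.477, 59.597, 22.565]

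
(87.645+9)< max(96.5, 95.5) False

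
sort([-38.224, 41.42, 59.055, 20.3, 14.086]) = [-38.224, 14.086, 20.3, 41.42, 59.055]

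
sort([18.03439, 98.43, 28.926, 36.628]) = [18.03439, 28.926, 36.628, 98.43]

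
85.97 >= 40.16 True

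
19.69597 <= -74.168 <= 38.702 False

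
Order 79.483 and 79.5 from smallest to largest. 79.483, 79.5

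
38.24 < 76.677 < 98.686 True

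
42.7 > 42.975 False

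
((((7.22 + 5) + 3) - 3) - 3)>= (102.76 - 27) False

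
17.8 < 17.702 False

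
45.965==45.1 False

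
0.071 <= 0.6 True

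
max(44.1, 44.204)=44.204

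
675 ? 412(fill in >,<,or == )>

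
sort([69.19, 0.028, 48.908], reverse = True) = [69.19, 48.908, 0.028]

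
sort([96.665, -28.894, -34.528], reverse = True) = [96.665, -28.894, -34.528]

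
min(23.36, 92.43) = 23.36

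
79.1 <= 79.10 True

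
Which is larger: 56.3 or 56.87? 56.87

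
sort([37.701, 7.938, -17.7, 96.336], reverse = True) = [96.336, 37.701, 7.938, -17.7]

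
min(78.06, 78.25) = 78.06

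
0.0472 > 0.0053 True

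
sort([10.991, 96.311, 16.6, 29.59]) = [10.991, 16.6, 29.59, 96.311]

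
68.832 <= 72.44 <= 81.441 True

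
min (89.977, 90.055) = 89.977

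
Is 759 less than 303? No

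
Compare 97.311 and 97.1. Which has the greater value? 97.311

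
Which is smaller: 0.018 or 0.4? 0.018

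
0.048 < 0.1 True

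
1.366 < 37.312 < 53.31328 True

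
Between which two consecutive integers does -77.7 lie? -78 and -77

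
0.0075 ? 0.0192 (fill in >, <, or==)<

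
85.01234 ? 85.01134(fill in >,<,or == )>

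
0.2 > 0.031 True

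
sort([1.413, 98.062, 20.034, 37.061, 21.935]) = [1.413, 20.034, 21.935, 37.061, 98.062]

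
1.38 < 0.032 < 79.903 False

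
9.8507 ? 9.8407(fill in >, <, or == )>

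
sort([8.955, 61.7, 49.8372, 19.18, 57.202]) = [8.955, 19.18, 49.8372, 57.202, 61.7]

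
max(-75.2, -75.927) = -75.2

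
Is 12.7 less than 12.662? No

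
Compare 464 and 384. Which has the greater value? 464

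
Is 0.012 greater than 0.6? No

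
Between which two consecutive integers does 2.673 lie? 2 and 3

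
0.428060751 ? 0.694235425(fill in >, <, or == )<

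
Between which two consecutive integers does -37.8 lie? -38 and -37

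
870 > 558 True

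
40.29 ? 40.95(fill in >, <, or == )<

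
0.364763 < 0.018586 False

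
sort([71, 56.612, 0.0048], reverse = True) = [71, 56.612, 0.0048]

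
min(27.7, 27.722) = 27.7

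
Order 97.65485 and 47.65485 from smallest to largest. 47.65485, 97.65485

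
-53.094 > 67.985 False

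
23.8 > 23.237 True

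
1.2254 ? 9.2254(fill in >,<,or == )<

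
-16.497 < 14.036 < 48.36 True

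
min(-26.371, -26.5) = -26.5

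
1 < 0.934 False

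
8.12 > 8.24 False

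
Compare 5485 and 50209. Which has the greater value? 50209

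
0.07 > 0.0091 True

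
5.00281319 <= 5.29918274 True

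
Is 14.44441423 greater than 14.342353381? Yes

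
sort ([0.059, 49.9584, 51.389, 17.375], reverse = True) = [51.389, 49.9584, 17.375, 0.059]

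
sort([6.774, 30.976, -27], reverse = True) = [30.976, 6.774, -27]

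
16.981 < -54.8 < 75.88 False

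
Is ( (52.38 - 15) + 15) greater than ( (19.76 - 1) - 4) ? Yes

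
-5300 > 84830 False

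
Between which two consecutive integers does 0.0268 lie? 0 and 1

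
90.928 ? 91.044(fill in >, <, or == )<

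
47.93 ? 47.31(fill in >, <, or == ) >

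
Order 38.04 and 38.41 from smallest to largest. 38.04, 38.41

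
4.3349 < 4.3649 True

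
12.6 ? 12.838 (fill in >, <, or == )<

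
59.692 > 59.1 True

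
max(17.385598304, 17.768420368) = 17.768420368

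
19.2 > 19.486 False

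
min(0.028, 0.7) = 0.028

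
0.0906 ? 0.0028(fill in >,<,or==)>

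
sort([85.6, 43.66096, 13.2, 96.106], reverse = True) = [96.106, 85.6, 43.66096, 13.2]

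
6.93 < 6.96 True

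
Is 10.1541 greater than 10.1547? No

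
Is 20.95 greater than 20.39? Yes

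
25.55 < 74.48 True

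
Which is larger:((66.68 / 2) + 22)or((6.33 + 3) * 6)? ((6.33 + 3) * 6)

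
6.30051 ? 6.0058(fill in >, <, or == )>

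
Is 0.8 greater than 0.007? Yes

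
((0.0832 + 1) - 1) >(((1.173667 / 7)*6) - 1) True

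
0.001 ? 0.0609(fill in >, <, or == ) <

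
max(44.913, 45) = 45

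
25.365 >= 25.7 False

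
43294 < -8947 False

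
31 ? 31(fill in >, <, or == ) ==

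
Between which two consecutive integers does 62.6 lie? 62 and 63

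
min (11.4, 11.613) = 11.4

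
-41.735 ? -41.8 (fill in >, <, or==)>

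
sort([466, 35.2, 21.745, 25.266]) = [21.745, 25.266, 35.2, 466]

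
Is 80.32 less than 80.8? Yes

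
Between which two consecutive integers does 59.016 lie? 59 and 60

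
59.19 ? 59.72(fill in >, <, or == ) <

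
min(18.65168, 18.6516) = 18.6516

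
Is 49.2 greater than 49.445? No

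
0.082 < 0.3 True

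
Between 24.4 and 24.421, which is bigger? 24.421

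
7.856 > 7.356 True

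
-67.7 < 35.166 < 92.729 True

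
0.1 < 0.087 False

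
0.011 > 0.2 False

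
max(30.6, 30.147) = 30.6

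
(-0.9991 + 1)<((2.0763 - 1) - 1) True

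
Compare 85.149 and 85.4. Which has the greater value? 85.4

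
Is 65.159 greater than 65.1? Yes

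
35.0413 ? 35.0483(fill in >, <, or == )<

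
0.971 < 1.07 True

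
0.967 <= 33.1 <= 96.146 True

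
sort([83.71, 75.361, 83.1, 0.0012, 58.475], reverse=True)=[83.71, 83.1, 75.361, 58.475, 0.0012]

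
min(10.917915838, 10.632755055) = 10.632755055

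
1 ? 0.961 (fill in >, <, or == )>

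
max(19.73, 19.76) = 19.76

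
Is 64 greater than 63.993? Yes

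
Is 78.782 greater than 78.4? Yes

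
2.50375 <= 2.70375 True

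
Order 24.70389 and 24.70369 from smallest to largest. 24.70369, 24.70389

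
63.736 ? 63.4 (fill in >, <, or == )>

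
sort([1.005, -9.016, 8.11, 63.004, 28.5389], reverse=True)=[63.004, 28.5389, 8.11, 1.005, -9.016]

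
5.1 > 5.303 False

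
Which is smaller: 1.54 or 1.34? 1.34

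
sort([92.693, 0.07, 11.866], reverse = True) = [92.693, 11.866, 0.07]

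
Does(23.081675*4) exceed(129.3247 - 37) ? Yes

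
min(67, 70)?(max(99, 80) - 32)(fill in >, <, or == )==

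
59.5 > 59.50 False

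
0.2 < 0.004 False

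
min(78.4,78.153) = 78.153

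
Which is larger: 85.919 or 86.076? 86.076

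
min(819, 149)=149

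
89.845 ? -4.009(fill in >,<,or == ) >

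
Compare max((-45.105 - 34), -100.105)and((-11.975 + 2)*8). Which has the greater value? max((-45.105 - 34), -100.105)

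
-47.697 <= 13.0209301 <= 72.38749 True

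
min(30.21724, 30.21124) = 30.21124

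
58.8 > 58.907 False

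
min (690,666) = 666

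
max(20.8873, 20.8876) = 20.8876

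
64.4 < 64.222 False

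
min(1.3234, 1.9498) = 1.3234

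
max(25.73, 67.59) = 67.59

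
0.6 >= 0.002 True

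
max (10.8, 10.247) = 10.8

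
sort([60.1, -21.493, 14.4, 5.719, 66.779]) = [-21.493, 5.719, 14.4, 60.1, 66.779]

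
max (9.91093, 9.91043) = 9.91093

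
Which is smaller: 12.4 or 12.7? 12.4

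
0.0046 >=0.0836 False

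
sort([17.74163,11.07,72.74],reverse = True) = [72.74,17.74163,11.07]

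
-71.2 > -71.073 False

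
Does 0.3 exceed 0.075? Yes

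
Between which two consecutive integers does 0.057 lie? 0 and 1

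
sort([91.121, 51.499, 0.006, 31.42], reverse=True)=[91.121, 51.499, 31.42, 0.006]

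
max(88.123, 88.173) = 88.173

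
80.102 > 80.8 False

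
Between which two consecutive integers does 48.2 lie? 48 and 49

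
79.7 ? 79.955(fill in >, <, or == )<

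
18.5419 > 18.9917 False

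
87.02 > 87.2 False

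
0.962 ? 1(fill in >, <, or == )<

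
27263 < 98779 True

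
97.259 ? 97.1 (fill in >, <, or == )>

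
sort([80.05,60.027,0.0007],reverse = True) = [80.05,60.027,0.0007]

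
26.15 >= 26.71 False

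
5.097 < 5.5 True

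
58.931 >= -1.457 True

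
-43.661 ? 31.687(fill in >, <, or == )<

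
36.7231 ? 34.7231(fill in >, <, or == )>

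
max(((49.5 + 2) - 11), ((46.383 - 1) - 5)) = 40.5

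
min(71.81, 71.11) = 71.11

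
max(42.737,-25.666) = 42.737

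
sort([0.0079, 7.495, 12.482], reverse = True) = [12.482, 7.495, 0.0079]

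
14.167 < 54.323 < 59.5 True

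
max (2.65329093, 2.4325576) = 2.65329093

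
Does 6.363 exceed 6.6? No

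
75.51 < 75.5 False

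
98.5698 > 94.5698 True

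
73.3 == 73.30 True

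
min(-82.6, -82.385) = -82.6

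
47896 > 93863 False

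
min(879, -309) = -309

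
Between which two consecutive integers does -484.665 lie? -485 and -484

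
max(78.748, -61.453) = 78.748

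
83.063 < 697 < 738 True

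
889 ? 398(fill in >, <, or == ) >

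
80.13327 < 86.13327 True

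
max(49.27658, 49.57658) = 49.57658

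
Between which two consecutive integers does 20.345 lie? 20 and 21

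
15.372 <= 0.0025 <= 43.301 False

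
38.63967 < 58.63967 True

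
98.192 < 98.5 True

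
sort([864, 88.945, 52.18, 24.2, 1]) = [1, 24.2, 52.18, 88.945, 864]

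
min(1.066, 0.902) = 0.902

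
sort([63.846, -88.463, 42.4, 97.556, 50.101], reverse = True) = [97.556, 63.846, 50.101, 42.4, -88.463]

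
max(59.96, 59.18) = 59.96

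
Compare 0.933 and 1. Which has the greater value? 1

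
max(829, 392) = 829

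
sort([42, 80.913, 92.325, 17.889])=[17.889, 42, 80.913, 92.325]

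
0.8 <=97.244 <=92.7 False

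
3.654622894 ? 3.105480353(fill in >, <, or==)>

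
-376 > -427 True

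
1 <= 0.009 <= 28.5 False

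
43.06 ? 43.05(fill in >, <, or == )>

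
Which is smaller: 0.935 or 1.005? 0.935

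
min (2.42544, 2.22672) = 2.22672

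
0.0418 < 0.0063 False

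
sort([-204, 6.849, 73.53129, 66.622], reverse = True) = [73.53129, 66.622, 6.849, -204]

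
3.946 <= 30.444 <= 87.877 True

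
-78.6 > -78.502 False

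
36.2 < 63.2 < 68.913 True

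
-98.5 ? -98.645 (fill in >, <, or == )>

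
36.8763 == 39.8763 False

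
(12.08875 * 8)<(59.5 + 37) False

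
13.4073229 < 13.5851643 True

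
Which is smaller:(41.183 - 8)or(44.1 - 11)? (44.1 - 11)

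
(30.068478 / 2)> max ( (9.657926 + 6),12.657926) False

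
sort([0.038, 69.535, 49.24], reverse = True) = [69.535, 49.24, 0.038]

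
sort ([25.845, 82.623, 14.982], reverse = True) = [82.623, 25.845, 14.982]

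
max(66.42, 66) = 66.42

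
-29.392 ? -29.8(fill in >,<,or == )>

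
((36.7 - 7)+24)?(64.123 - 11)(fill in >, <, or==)>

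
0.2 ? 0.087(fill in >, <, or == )>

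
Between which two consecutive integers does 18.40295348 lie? 18 and 19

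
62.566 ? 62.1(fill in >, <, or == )>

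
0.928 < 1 True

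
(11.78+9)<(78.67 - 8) True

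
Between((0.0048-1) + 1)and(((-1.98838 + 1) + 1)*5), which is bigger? (((-1.98838 + 1) + 1)*5)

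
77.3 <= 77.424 True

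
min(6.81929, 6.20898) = 6.20898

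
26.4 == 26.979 False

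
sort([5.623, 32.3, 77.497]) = [5.623, 32.3, 77.497]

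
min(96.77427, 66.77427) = 66.77427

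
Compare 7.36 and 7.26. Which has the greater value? 7.36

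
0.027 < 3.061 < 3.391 True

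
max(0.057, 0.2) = 0.2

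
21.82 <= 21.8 False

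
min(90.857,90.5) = 90.5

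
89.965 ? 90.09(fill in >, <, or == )<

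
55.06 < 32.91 False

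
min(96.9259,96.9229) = 96.9229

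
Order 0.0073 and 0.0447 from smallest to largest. 0.0073, 0.0447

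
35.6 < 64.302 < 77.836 True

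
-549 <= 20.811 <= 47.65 True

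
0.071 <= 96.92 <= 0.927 False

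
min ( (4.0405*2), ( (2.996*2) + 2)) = 7.992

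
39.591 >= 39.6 False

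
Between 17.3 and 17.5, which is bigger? 17.5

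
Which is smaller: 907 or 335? 335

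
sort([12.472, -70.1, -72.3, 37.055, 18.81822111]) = [-72.3, -70.1, 12.472, 18.81822111, 37.055]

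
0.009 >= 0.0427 False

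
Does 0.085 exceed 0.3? No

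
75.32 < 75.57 True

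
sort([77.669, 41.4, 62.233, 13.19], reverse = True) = [77.669, 62.233, 41.4, 13.19]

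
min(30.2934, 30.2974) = 30.2934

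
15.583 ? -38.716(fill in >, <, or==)>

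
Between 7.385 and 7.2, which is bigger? 7.385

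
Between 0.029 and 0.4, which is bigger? 0.4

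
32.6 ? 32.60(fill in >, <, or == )==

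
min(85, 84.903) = 84.903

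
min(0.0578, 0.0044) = 0.0044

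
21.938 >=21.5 True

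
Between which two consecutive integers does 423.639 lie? 423 and 424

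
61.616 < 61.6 False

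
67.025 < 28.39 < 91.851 False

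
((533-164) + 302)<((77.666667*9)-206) False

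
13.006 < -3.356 False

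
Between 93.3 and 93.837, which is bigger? 93.837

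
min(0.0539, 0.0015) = 0.0015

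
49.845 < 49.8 False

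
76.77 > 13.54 True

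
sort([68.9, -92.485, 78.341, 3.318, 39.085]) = [-92.485, 3.318, 39.085, 68.9, 78.341]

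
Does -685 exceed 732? No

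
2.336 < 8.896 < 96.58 True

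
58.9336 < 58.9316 False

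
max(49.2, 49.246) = 49.246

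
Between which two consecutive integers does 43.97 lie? 43 and 44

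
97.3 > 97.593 False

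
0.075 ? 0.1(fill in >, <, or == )<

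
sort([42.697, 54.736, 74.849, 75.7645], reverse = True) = [75.7645, 74.849, 54.736, 42.697]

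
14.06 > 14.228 False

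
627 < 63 False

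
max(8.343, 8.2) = 8.343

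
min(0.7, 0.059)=0.059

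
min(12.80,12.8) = 12.80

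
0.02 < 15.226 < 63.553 True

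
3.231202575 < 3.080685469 False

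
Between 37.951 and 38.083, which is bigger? 38.083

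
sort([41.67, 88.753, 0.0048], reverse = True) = [88.753, 41.67, 0.0048]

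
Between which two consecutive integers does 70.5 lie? 70 and 71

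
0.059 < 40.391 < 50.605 True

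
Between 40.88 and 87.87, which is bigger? 87.87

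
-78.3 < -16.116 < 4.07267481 True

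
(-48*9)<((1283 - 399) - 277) True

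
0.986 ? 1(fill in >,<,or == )<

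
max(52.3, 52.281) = 52.3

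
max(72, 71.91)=72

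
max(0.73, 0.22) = 0.73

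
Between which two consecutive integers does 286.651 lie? 286 and 287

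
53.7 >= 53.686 True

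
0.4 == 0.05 False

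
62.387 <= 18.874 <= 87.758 False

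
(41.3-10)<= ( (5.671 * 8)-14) True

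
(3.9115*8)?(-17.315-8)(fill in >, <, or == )>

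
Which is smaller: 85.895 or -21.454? -21.454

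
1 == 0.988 False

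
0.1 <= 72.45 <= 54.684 False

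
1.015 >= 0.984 True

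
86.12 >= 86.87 False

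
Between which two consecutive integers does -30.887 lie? -31 and -30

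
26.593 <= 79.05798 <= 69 False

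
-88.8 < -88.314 True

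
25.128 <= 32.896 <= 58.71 True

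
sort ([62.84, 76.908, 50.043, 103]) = [50.043, 62.84, 76.908, 103]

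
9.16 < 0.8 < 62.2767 False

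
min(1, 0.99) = 0.99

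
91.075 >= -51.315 True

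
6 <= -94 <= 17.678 False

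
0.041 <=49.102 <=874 True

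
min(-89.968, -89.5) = -89.968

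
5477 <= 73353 True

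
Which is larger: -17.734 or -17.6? -17.6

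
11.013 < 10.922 False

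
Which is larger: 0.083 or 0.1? 0.1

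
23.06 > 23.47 False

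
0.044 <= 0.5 True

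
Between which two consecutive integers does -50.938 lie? -51 and -50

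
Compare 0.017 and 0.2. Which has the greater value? 0.2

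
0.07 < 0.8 True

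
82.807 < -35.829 False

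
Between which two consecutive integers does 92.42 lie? 92 and 93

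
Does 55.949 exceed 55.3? Yes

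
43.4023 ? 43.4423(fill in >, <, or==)<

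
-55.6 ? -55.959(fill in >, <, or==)>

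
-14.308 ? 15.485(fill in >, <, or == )<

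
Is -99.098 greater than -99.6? Yes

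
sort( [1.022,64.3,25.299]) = [1.022,25.299,64.3]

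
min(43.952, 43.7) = 43.7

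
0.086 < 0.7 True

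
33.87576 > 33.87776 False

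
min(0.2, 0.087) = 0.087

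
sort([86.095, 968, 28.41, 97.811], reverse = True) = [968, 97.811, 86.095, 28.41]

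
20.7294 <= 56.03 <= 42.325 False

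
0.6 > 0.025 True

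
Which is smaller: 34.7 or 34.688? 34.688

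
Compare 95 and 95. They are equal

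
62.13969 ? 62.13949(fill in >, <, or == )>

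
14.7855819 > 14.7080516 True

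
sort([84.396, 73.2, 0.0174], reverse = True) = [84.396, 73.2, 0.0174]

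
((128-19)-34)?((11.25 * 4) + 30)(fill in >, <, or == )==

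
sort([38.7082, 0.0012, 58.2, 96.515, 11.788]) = [0.0012, 11.788, 38.7082, 58.2, 96.515]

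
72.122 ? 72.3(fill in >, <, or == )<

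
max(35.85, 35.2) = 35.85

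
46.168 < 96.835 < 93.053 False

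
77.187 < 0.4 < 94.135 False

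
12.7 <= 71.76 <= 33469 True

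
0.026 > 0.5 False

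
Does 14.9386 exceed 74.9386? No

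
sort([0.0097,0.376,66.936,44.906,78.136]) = [0.0097,0.376,44.906,66.936,78.136]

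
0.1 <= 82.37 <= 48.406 False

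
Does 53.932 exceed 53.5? Yes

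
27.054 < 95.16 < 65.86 False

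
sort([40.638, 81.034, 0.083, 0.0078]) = [0.0078, 0.083, 40.638, 81.034]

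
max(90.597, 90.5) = 90.597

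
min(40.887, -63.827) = -63.827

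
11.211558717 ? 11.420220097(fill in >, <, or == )<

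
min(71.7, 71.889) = 71.7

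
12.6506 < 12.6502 False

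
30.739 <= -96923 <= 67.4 False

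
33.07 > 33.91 False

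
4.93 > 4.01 True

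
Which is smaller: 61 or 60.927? 60.927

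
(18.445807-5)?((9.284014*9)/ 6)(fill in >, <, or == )<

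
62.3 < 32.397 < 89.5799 False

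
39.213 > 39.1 True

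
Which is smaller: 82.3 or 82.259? 82.259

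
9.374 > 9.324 True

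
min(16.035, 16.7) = 16.035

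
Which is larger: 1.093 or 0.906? 1.093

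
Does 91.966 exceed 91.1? Yes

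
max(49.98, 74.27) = 74.27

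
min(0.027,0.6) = 0.027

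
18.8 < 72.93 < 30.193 False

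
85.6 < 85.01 False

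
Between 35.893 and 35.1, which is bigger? 35.893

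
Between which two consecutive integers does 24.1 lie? 24 and 25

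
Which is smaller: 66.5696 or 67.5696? 66.5696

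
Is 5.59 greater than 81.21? No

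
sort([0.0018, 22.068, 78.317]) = [0.0018, 22.068, 78.317]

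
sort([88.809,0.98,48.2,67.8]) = [0.98,48.2,67.8,88.809]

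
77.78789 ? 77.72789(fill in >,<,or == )>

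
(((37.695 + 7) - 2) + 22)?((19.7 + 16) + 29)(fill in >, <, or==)<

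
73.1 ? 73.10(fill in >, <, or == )==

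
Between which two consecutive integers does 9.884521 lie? 9 and 10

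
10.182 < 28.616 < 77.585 True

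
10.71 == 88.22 False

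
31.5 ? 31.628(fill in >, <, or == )<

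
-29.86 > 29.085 False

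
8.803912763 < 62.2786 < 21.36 False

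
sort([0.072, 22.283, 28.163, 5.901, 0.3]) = [0.072, 0.3, 5.901, 22.283, 28.163]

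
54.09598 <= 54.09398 False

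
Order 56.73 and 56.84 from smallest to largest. 56.73, 56.84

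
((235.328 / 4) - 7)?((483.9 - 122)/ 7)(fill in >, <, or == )>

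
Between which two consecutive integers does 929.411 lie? 929 and 930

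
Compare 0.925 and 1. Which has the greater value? 1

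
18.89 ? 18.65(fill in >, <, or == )>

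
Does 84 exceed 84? No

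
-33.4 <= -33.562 False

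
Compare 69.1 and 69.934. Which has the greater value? 69.934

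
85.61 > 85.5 True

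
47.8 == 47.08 False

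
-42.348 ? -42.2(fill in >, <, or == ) <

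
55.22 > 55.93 False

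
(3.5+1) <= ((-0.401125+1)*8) True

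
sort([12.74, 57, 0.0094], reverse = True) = [57, 12.74, 0.0094]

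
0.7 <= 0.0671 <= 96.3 False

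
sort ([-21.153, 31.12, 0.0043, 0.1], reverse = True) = [31.12, 0.1, 0.0043, -21.153]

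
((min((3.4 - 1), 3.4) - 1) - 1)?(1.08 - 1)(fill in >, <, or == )>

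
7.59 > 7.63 False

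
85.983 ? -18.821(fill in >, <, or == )>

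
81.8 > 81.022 True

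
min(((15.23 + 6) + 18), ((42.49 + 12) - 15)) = 39.23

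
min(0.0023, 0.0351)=0.0023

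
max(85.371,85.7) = 85.7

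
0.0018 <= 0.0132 True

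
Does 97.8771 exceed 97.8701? Yes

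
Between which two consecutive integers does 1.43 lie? 1 and 2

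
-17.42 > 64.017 False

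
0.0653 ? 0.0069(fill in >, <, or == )>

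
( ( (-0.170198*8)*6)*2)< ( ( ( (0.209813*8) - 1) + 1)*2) True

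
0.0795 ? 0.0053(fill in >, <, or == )>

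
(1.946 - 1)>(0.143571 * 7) False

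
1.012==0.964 False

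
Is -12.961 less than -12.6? Yes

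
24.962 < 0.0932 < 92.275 False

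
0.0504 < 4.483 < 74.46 True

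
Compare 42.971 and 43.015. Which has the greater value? 43.015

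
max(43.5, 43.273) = 43.5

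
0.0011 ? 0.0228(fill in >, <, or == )<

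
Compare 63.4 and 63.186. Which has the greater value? 63.4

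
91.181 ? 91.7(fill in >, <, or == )<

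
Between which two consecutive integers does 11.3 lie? 11 and 12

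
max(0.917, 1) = 1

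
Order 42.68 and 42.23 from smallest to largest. 42.23, 42.68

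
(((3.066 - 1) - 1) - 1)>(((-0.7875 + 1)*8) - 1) False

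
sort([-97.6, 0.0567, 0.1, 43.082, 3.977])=[-97.6, 0.0567, 0.1, 3.977, 43.082]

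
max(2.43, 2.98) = 2.98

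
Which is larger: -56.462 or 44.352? 44.352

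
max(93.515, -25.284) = 93.515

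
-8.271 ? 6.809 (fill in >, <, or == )<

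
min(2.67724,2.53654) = 2.53654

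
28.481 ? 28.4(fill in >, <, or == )>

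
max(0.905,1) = 1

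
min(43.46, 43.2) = 43.2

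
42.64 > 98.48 False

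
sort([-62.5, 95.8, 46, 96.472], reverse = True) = [96.472, 95.8, 46, -62.5]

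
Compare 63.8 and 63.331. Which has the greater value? 63.8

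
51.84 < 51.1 False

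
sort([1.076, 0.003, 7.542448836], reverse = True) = [7.542448836, 1.076, 0.003]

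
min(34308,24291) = 24291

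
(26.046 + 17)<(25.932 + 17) False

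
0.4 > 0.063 True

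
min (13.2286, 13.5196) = 13.2286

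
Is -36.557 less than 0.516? Yes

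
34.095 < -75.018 False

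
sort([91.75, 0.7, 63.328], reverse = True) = [91.75, 63.328, 0.7]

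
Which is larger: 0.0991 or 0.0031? 0.0991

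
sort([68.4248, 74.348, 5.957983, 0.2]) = [0.2, 5.957983, 68.4248, 74.348]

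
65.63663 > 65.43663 True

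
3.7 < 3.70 False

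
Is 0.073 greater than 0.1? No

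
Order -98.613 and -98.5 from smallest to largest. -98.613, -98.5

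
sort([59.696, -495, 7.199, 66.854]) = [-495, 7.199, 59.696, 66.854]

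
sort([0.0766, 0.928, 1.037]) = [0.0766, 0.928, 1.037]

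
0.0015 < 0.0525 True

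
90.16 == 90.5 False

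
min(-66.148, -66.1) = -66.148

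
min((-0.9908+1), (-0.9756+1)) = 0.0092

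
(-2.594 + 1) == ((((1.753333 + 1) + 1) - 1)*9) False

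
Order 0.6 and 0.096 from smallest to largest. 0.096, 0.6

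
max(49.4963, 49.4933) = 49.4963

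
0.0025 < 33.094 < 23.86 False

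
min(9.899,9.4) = 9.4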